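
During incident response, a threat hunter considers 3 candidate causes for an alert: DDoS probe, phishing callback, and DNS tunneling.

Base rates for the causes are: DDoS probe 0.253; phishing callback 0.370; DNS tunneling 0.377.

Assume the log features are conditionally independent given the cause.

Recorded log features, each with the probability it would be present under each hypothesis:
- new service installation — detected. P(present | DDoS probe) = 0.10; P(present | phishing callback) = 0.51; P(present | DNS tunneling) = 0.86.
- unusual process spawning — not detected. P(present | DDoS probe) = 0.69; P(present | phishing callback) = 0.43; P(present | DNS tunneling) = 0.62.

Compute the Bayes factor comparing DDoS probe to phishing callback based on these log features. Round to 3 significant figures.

0.107

Joint likelihood of the log feature pattern under each hypothesis (using 1 − P(present | H) for each absent log feature):
  DDoS probe: 0.10 × (1 − 0.69) = 0.031
  phishing callback: 0.51 × (1 − 0.43) = 0.2907
Bayes factor = 0.031 / 0.2907 ≈ 0.107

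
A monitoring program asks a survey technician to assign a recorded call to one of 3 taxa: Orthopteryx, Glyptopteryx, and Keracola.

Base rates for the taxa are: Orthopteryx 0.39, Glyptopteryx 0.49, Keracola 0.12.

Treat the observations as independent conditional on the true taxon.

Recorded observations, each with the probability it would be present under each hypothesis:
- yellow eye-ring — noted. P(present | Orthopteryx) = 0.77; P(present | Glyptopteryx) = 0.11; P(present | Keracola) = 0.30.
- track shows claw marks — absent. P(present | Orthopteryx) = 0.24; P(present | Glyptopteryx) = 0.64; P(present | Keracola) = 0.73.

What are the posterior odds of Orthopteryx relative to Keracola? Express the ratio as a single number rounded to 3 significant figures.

23.5

Posterior odds equal prior odds times the likelihood ratio; only the two competing hypotheses matter (using 1 − P(present | H) for each absent observation).
  Orthopteryx: 0.39 × 0.77 × (1 − 0.24) = 0.22823
  Keracola: 0.12 × 0.30 × (1 − 0.73) = 0.00972
Odds(Orthopteryx : Keracola) = 0.22823 / 0.00972 ≈ 23.5.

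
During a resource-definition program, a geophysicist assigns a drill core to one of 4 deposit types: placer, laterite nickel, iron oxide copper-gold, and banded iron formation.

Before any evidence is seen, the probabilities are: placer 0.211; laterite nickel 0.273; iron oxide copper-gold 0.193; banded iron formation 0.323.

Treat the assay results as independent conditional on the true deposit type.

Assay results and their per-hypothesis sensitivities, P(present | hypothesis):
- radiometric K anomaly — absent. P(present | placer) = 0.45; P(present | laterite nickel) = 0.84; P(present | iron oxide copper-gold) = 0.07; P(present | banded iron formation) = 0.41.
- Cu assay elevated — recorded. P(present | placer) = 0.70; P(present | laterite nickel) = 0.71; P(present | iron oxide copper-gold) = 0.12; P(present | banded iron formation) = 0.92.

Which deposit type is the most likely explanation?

By Bayes' rule with conditional independence, the unnormalized weight for each hypothesis is prior × ∏ likelihoods (using 1 − P(present | H) for each absent assay result):
  placer: 0.211 × (1 − 0.45) × 0.70 = 0.081235
  laterite nickel: 0.273 × (1 − 0.84) × 0.71 = 0.031013
  iron oxide copper-gold: 0.193 × (1 − 0.07) × 0.12 = 0.021539
  banded iron formation: 0.323 × (1 − 0.41) × 0.92 = 0.17532
Marginal likelihood of the evidence = 0.30911.
P(placer | evidence) ≈ 0.081235 / 0.30911 ≈ 0.263
P(laterite nickel | evidence) ≈ 0.031013 / 0.30911 ≈ 0.100
P(iron oxide copper-gold | evidence) ≈ 0.021539 / 0.30911 ≈ 0.070
P(banded iron formation | evidence) ≈ 0.17532 / 0.30911 ≈ 0.567
The largest is 0.567, so banded iron formation is most probable.

banded iron formation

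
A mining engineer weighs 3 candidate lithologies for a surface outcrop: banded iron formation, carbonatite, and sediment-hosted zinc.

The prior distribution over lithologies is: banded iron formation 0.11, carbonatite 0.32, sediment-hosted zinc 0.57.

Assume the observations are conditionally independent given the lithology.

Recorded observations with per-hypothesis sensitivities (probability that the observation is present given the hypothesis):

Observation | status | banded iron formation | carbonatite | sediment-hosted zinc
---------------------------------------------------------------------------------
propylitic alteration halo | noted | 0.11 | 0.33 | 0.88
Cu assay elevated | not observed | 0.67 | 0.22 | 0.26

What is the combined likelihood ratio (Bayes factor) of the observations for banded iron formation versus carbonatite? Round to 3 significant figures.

The Bayes factor is the ratio of the joint likelihoods of the evidence pattern under the two hypotheses (using 1 − P(present | H) for each absent observation).
  banded iron formation: 0.11 × (1 − 0.67) = 0.0363
  carbonatite: 0.33 × (1 − 0.22) = 0.2574
Bayes factor = 0.0363 / 0.2574 ≈ 0.141

0.141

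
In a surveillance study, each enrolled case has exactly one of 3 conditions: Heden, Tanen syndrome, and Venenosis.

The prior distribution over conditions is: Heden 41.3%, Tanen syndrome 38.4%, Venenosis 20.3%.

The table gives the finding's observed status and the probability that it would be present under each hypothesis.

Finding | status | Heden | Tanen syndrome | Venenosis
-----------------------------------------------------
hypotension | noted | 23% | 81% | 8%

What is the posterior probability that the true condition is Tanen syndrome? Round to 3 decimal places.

0.737

Multiply each prior by the likelihood of the finding:
  Heden: 0.413 × 0.23 = 0.09499
  Tanen syndrome: 0.384 × 0.81 = 0.31104
  Venenosis: 0.203 × 0.08 = 0.01624
The unnormalized weights sum to 0.42227.
P(Tanen syndrome | evidence) = 0.31104 / 0.42227 ≈ 0.737.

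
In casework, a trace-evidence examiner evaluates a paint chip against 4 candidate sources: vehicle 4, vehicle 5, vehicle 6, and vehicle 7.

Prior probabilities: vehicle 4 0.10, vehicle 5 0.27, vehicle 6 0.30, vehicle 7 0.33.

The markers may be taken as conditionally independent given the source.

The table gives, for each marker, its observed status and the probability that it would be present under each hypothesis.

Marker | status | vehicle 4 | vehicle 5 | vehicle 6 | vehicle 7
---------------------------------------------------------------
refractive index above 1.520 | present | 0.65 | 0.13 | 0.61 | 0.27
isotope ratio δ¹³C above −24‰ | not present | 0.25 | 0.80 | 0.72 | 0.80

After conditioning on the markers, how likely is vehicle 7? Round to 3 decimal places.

Multiply each prior by the joint likelihood of the marker pattern (using 1 − P(present | H) for each absent marker):
  vehicle 4: 0.10 × 0.65 × (1 − 0.25) = 0.04875
  vehicle 5: 0.27 × 0.13 × (1 − 0.80) = 0.00702
  vehicle 6: 0.30 × 0.61 × (1 − 0.72) = 0.05124
  vehicle 7: 0.33 × 0.27 × (1 − 0.80) = 0.01782
The unnormalized weights sum to 0.12483.
P(vehicle 7 | evidence) = 0.01782 / 0.12483 ≈ 0.143.

0.143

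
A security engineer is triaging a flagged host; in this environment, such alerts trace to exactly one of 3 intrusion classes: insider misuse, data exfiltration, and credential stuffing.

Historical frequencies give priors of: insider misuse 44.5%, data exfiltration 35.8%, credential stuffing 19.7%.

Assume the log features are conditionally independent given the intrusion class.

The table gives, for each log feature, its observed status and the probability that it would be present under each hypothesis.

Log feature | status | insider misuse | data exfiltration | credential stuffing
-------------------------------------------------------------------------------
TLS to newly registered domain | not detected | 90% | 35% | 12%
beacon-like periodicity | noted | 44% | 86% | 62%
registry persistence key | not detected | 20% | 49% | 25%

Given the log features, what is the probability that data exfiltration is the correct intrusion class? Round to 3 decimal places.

Multiply each prior by the joint likelihood of the log feature pattern (using 1 − P(present | H) for each absent log feature):
  insider misuse: 0.445 × (1 − 0.90) × 0.44 × (1 − 0.20) = 0.015664
  data exfiltration: 0.358 × (1 − 0.35) × 0.86 × (1 − 0.49) = 0.10206
  credential stuffing: 0.197 × (1 − 0.12) × 0.62 × (1 − 0.25) = 0.080612
The unnormalized weights sum to 0.19834.
P(data exfiltration | evidence) = 0.10206 / 0.19834 ≈ 0.515.

0.515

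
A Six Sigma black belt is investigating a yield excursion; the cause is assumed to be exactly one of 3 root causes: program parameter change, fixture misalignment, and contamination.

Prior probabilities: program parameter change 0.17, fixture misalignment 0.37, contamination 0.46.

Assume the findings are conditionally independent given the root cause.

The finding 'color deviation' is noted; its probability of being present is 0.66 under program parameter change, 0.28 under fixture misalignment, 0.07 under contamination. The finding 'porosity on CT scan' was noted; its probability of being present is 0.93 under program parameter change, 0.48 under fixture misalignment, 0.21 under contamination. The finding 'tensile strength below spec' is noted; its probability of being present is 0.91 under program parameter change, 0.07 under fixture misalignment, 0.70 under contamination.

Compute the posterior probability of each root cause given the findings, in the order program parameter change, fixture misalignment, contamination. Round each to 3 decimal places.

0.920, 0.034, 0.046

Multiply each prior by the joint likelihood of the evidence pattern:
  program parameter change: 0.17 × 0.66 × 0.93 × 0.91 = 0.094955
  fixture misalignment: 0.37 × 0.28 × 0.48 × 0.07 = 0.003481
  contamination: 0.46 × 0.07 × 0.21 × 0.70 = 0.0047334
The unnormalized weights sum to 0.10317.
P(program parameter change | evidence) = 0.094955 / 0.10317 ≈ 0.920
P(fixture misalignment | evidence) = 0.003481 / 0.10317 ≈ 0.034
P(contamination | evidence) = 0.0047334 / 0.10317 ≈ 0.046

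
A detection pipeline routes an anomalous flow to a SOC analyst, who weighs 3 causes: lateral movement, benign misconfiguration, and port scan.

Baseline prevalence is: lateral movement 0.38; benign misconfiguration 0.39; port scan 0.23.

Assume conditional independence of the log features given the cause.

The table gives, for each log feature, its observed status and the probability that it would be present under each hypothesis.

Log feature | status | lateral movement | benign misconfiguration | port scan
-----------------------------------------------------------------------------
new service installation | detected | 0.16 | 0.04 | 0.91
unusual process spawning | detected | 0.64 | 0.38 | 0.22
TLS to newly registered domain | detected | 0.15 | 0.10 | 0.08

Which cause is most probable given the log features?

By Bayes' rule with conditional independence, the unnormalized weight for each hypothesis is prior × ∏ likelihoods:
  lateral movement: 0.38 × 0.16 × 0.64 × 0.15 = 0.0058368
  benign misconfiguration: 0.39 × 0.04 × 0.38 × 0.10 = 0.0005928
  port scan: 0.23 × 0.91 × 0.22 × 0.08 = 0.0036837
The unnormalized weights sum to 0.010113.
P(lateral movement | evidence) ≈ 0.0058368 / 0.010113 ≈ 0.577
P(benign misconfiguration | evidence) ≈ 0.0005928 / 0.010113 ≈ 0.059
P(port scan | evidence) ≈ 0.0036837 / 0.010113 ≈ 0.364
The largest is 0.577, so lateral movement is most probable.

lateral movement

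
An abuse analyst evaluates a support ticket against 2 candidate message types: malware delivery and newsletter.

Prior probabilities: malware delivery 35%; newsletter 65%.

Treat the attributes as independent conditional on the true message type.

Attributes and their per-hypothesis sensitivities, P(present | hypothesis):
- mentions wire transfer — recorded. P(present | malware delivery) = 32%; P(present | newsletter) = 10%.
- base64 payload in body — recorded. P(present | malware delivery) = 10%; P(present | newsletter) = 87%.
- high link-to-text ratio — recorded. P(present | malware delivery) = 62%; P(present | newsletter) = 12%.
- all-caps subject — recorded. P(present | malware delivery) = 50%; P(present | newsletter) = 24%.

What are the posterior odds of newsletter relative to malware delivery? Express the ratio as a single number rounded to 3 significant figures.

Unnormalized posterior weight (prior times the attribute likelihoods) for each of the two hypotheses:
  newsletter: 0.65 × 0.10 × 0.87 × 0.12 × 0.24 = 0.0016286
  malware delivery: 0.35 × 0.32 × 0.10 × 0.62 × 0.50 = 0.003472
Odds(newsletter : malware delivery) = 0.0016286 / 0.003472 ≈ 0.469.

0.469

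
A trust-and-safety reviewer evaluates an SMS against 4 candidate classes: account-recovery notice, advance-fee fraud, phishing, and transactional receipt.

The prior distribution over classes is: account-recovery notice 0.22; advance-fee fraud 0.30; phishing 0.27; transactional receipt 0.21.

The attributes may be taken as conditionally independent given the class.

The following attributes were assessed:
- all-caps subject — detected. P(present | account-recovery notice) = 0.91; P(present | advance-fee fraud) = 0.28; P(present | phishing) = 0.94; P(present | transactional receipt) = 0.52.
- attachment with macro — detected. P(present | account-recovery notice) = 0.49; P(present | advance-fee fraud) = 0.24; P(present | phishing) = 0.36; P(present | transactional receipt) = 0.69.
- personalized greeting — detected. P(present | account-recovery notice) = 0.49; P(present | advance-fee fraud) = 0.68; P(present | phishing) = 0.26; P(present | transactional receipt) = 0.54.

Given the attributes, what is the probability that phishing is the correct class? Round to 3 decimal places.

0.188

Multiply each prior by the joint likelihood of the attribute pattern:
  account-recovery notice: 0.22 × 0.91 × 0.49 × 0.49 = 0.048068
  advance-fee fraud: 0.30 × 0.28 × 0.24 × 0.68 = 0.013709
  phishing: 0.27 × 0.94 × 0.36 × 0.26 = 0.023756
  transactional receipt: 0.21 × 0.52 × 0.69 × 0.54 = 0.040688
Normalizing constant Z = 0.048068 + 0.013709 + 0.023756 + 0.040688 = 0.12622.
P(phishing | evidence) = 0.023756 / 0.12622 ≈ 0.188.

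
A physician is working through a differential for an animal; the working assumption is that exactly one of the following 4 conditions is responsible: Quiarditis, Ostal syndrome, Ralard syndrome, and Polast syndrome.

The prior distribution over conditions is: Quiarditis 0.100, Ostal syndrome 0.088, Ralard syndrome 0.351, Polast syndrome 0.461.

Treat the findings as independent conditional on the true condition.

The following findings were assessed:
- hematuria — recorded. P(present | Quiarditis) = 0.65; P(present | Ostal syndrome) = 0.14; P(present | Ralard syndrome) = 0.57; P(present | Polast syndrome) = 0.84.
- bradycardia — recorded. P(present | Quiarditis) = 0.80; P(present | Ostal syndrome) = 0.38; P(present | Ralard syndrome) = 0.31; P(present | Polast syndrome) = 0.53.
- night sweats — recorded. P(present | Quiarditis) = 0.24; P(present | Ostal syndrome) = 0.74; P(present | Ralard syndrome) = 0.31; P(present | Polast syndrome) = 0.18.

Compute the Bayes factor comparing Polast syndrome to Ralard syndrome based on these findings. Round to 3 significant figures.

Joint likelihood of the evidence pattern under each hypothesis:
  Polast syndrome: 0.84 × 0.53 × 0.18 = 0.080136
  Ralard syndrome: 0.57 × 0.31 × 0.31 = 0.054777
Bayes factor = 0.080136 / 0.054777 ≈ 1.46

1.46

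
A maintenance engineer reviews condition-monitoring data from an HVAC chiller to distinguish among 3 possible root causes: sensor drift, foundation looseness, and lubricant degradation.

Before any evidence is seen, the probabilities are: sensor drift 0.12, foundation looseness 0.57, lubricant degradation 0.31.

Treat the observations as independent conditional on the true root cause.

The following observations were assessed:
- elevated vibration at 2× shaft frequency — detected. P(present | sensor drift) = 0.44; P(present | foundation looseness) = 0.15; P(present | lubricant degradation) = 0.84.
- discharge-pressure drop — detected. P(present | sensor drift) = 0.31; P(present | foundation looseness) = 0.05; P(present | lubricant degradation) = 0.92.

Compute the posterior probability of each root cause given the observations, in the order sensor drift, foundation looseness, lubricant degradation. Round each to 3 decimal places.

0.063, 0.016, 0.921

By Bayes' rule with conditional independence, the unnormalized weight for each hypothesis is prior × ∏ likelihoods:
  sensor drift: 0.12 × 0.44 × 0.31 = 0.016368
  foundation looseness: 0.57 × 0.15 × 0.05 = 0.004275
  lubricant degradation: 0.31 × 0.84 × 0.92 = 0.23957
Normalizing constant Z = 0.016368 + 0.004275 + 0.23957 = 0.26021.
P(sensor drift | evidence) = 0.016368 / 0.26021 ≈ 0.063
P(foundation looseness | evidence) = 0.004275 / 0.26021 ≈ 0.016
P(lubricant degradation | evidence) = 0.23957 / 0.26021 ≈ 0.921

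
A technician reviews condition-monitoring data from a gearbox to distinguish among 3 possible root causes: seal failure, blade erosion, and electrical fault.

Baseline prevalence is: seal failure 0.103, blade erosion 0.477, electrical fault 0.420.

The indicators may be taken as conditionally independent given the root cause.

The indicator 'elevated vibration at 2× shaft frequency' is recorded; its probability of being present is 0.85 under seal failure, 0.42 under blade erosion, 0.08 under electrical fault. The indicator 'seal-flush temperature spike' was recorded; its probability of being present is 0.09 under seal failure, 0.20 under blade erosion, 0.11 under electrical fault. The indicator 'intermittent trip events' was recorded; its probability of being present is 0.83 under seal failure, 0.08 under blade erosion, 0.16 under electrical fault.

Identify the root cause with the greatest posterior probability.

seal failure

By Bayes' rule with conditional independence, the unnormalized weight for each hypothesis is prior × ∏ likelihoods:
  seal failure: 0.103 × 0.85 × 0.09 × 0.83 = 0.00654
  blade erosion: 0.477 × 0.42 × 0.20 × 0.08 = 0.0032054
  electrical fault: 0.420 × 0.08 × 0.11 × 0.16 = 0.00059136
Marginal likelihood of the evidence = 0.010337.
P(seal failure | evidence) ≈ 0.00654 / 0.010337 ≈ 0.633
P(blade erosion | evidence) ≈ 0.0032054 / 0.010337 ≈ 0.310
P(electrical fault | evidence) ≈ 0.00059136 / 0.010337 ≈ 0.057
The largest is 0.633, so seal failure is most probable.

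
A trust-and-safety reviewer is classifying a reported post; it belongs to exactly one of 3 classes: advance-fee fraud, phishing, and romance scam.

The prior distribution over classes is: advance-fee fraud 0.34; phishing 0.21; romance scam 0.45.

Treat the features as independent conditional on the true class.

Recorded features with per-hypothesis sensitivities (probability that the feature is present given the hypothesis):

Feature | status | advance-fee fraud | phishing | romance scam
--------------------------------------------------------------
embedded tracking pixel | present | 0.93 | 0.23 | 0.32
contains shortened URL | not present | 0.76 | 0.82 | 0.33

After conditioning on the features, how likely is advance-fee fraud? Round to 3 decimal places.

0.419

Multiply each prior by the joint likelihood of the feature pattern (using 1 − P(present | H) for each absent feature):
  advance-fee fraud: 0.34 × 0.93 × (1 − 0.76) = 0.075888
  phishing: 0.21 × 0.23 × (1 − 0.82) = 0.008694
  romance scam: 0.45 × 0.32 × (1 − 0.33) = 0.09648
The unnormalized weights sum to 0.18106.
P(advance-fee fraud | evidence) = 0.075888 / 0.18106 ≈ 0.419.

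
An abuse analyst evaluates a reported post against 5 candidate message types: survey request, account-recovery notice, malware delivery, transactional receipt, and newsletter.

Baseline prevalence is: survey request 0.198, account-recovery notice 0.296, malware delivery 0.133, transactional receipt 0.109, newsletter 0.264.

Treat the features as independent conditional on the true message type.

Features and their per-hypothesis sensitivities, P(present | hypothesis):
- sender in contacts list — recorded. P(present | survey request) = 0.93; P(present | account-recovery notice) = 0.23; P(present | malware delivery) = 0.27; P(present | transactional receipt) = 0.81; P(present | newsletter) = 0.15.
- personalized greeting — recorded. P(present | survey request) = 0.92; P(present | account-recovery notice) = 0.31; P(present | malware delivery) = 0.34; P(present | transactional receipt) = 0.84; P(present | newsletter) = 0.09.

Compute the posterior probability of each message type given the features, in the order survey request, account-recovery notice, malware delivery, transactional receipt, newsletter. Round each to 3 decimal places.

0.604, 0.075, 0.044, 0.264, 0.013

Multiply each prior by the joint likelihood of the feature pattern:
  survey request: 0.198 × 0.93 × 0.92 = 0.16941
  account-recovery notice: 0.296 × 0.23 × 0.31 = 0.021105
  malware delivery: 0.133 × 0.27 × 0.34 = 0.012209
  transactional receipt: 0.109 × 0.81 × 0.84 = 0.074164
  newsletter: 0.264 × 0.15 × 0.09 = 0.003564
The unnormalized weights sum to 0.28045.
P(survey request | evidence) = 0.16941 / 0.28045 ≈ 0.604
P(account-recovery notice | evidence) = 0.021105 / 0.28045 ≈ 0.075
P(malware delivery | evidence) = 0.012209 / 0.28045 ≈ 0.044
P(transactional receipt | evidence) = 0.074164 / 0.28045 ≈ 0.264
P(newsletter | evidence) = 0.003564 / 0.28045 ≈ 0.013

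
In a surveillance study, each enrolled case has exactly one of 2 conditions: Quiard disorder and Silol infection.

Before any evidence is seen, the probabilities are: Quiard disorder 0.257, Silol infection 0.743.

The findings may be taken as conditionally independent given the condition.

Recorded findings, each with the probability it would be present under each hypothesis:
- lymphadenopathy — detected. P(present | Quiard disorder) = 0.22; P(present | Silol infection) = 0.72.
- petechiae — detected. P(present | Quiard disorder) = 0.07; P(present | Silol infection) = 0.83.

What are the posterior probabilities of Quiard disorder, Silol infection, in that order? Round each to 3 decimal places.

0.009, 0.991

Multiply each prior by the joint likelihood of the evidence pattern:
  Quiard disorder: 0.257 × 0.22 × 0.07 = 0.0039578
  Silol infection: 0.743 × 0.72 × 0.83 = 0.44402
Normalizing constant Z = 0.0039578 + 0.44402 = 0.44797.
P(Quiard disorder | evidence) = 0.0039578 / 0.44797 ≈ 0.009
P(Silol infection | evidence) = 0.44402 / 0.44797 ≈ 0.991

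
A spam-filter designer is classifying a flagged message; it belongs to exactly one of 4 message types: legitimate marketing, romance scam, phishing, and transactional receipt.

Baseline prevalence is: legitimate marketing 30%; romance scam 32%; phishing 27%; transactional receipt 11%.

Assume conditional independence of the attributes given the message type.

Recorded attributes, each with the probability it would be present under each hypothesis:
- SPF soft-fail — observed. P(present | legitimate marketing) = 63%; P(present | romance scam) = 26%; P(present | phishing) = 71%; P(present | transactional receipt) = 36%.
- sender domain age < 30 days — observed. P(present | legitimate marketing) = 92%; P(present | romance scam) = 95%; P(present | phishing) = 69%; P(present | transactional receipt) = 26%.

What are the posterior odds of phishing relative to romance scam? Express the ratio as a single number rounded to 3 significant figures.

1.67

Unnormalized posterior weight (prior times the attribute likelihoods) for each of the two hypotheses:
  phishing: 0.27 × 0.71 × 0.69 = 0.13227
  romance scam: 0.32 × 0.26 × 0.95 = 0.07904
Odds(phishing : romance scam) = 0.13227 / 0.07904 ≈ 1.67.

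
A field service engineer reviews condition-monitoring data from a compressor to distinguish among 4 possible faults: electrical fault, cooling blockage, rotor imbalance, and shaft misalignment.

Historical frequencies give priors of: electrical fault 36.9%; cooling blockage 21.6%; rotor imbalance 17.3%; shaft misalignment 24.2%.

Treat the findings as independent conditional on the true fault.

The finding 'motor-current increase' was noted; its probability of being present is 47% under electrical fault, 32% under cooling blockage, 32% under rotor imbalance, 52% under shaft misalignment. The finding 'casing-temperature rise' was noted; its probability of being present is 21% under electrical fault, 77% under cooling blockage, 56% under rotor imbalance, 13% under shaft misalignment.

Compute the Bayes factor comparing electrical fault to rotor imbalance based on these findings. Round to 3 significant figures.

Joint likelihood of the evidence pattern under each hypothesis:
  electrical fault: 0.47 × 0.21 = 0.0987
  rotor imbalance: 0.32 × 0.56 = 0.1792
Bayes factor = 0.0987 / 0.1792 ≈ 0.551

0.551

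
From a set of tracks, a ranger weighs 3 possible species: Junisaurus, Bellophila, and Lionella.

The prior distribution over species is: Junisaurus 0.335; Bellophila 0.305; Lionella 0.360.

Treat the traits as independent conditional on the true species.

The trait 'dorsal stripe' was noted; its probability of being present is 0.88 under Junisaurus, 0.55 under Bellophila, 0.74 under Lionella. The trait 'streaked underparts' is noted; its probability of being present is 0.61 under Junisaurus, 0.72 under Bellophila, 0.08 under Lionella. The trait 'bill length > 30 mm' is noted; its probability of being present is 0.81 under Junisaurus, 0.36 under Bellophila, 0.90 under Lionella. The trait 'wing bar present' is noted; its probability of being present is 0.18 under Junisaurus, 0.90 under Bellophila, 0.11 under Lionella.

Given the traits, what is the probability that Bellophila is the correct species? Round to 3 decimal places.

0.580

For each hypothesis, the unnormalized posterior weight is prior × product of the trait likelihoods:
  Junisaurus: 0.335 × 0.88 × 0.61 × 0.81 × 0.18 = 0.026219
  Bellophila: 0.305 × 0.55 × 0.72 × 0.36 × 0.90 = 0.039133
  Lionella: 0.360 × 0.74 × 0.08 × 0.90 × 0.11 = 0.0021099
Marginal likelihood of the evidence = 0.067462.
P(Bellophila | evidence) = 0.039133 / 0.067462 ≈ 0.580.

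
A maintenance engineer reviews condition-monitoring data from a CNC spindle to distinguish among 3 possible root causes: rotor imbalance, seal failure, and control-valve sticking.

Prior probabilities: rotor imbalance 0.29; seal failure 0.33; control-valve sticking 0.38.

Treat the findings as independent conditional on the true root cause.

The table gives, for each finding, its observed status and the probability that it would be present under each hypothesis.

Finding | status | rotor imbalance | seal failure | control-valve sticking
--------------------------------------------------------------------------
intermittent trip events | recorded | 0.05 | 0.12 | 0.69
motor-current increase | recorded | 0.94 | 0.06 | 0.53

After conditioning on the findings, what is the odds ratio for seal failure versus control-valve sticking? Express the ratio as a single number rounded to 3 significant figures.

0.0171

The normalizing constant cancels in an odds ratio, so compute prior × likelihood for the two hypotheses only:
  seal failure: 0.33 × 0.12 × 0.06 = 0.002376
  control-valve sticking: 0.38 × 0.69 × 0.53 = 0.13897
Odds(seal failure : control-valve sticking) = 0.002376 / 0.13897 ≈ 0.0171.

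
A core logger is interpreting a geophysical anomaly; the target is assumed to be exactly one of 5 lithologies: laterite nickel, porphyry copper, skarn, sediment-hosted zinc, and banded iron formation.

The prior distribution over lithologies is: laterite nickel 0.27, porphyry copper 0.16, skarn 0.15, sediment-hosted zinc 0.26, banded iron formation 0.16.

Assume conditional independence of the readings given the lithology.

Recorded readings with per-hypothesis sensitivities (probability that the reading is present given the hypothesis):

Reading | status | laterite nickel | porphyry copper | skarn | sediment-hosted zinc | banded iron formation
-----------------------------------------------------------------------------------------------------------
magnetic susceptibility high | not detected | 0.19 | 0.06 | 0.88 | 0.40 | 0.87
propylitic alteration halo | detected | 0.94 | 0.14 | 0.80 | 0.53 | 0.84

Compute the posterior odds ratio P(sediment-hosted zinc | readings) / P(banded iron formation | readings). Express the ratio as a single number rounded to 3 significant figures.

Unnormalized posterior weight (prior times the reading likelihoods) for each of the two hypotheses (using 1 − P(present | H) for each absent reading):
  sediment-hosted zinc: 0.26 × (1 − 0.40) × 0.53 = 0.08268
  banded iron formation: 0.16 × (1 − 0.87) × 0.84 = 0.017472
Posterior odds = 0.08268 / 0.017472 ≈ 4.73.

4.73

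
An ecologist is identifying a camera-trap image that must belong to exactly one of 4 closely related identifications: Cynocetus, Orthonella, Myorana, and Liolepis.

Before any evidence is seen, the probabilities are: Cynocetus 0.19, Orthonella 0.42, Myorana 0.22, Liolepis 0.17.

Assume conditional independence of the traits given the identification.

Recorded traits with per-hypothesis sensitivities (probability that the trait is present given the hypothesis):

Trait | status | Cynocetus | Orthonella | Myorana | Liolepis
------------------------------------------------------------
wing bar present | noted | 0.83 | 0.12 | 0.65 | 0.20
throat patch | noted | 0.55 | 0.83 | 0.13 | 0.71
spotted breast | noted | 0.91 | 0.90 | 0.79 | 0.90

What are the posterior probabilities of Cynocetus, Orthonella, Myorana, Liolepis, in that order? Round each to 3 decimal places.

Multiply each prior by the joint likelihood of the trait pattern:
  Cynocetus: 0.19 × 0.83 × 0.55 × 0.91 = 0.078929
  Orthonella: 0.42 × 0.12 × 0.83 × 0.90 = 0.037649
  Myorana: 0.22 × 0.65 × 0.13 × 0.79 = 0.014686
  Liolepis: 0.17 × 0.20 × 0.71 × 0.90 = 0.021726
Normalizing constant Z = 0.078929 + 0.037649 + 0.014686 + 0.021726 = 0.15299.
P(Cynocetus | evidence) = 0.078929 / 0.15299 ≈ 0.516
P(Orthonella | evidence) = 0.037649 / 0.15299 ≈ 0.246
P(Myorana | evidence) = 0.014686 / 0.15299 ≈ 0.096
P(Liolepis | evidence) = 0.021726 / 0.15299 ≈ 0.142

0.516, 0.246, 0.096, 0.142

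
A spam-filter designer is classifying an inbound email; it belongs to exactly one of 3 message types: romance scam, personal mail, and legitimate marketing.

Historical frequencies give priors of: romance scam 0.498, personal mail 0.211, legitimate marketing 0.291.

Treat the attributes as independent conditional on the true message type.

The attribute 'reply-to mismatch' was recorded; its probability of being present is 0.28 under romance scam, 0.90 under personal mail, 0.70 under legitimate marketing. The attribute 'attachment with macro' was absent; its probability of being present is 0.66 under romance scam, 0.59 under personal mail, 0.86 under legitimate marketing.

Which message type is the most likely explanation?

personal mail

Multiply each prior by the joint likelihood of the attribute pattern (using 1 − P(present | H) for each absent attribute):
  romance scam: 0.498 × 0.28 × (1 − 0.66) = 0.04741
  personal mail: 0.211 × 0.90 × (1 − 0.59) = 0.077859
  legitimate marketing: 0.291 × 0.70 × (1 − 0.86) = 0.028518
The unnormalized weights sum to 0.15379.
P(romance scam | evidence) ≈ 0.04741 / 0.15379 ≈ 0.308
P(personal mail | evidence) ≈ 0.077859 / 0.15379 ≈ 0.506
P(legitimate marketing | evidence) ≈ 0.028518 / 0.15379 ≈ 0.185
The largest is 0.506, so personal mail is most probable.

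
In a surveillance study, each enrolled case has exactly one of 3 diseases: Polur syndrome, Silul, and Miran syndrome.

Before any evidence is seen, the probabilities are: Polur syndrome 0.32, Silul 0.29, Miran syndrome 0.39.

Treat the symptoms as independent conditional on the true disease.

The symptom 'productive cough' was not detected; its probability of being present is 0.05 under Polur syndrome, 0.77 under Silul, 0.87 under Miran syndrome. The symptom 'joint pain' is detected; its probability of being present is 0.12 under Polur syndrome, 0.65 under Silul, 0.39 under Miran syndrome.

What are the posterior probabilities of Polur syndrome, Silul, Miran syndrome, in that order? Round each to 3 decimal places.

Multiply each prior by the joint likelihood of the symptom pattern (using 1 − P(present | H) for each absent symptom):
  Polur syndrome: 0.32 × (1 − 0.05) × 0.12 = 0.03648
  Silul: 0.29 × (1 − 0.77) × 0.65 = 0.043355
  Miran syndrome: 0.39 × (1 − 0.87) × 0.39 = 0.019773
The unnormalized weights sum to 0.099608.
P(Polur syndrome | evidence) = 0.03648 / 0.099608 ≈ 0.366
P(Silul | evidence) = 0.043355 / 0.099608 ≈ 0.435
P(Miran syndrome | evidence) = 0.019773 / 0.099608 ≈ 0.199

0.366, 0.435, 0.199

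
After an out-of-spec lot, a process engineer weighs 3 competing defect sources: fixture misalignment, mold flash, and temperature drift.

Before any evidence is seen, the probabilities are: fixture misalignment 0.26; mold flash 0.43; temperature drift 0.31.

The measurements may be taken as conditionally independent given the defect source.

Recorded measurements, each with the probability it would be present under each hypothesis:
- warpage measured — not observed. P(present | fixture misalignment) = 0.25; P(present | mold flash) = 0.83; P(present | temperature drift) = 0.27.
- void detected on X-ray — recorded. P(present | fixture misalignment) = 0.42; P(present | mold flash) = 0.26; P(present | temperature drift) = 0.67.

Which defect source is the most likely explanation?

temperature drift

By Bayes' rule with conditional independence, the unnormalized weight for each hypothesis is prior × ∏ likelihoods (using 1 − P(present | H) for each absent measurement):
  fixture misalignment: 0.26 × (1 − 0.25) × 0.42 = 0.0819
  mold flash: 0.43 × (1 − 0.83) × 0.26 = 0.019006
  temperature drift: 0.31 × (1 − 0.27) × 0.67 = 0.15162
The unnormalized weights sum to 0.25253.
P(fixture misalignment | evidence) ≈ 0.0819 / 0.25253 ≈ 0.324
P(mold flash | evidence) ≈ 0.019006 / 0.25253 ≈ 0.075
P(temperature drift | evidence) ≈ 0.15162 / 0.25253 ≈ 0.600
The largest is 0.600, so temperature drift is most probable.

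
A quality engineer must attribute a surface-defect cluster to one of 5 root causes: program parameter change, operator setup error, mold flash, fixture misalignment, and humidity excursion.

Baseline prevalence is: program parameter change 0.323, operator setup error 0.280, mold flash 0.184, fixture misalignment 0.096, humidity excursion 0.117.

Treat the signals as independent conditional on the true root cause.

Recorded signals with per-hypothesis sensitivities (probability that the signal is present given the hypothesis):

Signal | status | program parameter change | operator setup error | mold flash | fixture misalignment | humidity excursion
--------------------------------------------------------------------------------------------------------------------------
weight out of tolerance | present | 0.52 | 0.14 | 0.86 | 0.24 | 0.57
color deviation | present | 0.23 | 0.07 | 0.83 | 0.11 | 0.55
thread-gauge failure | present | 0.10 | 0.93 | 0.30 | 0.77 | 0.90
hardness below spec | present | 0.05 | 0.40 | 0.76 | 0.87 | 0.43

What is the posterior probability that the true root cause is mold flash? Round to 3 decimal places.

For each hypothesis, the unnormalized posterior weight is prior × product of the signal likelihoods:
  program parameter change: 0.323 × 0.52 × 0.23 × 0.10 × 0.05 = 0.00019315
  operator setup error: 0.280 × 0.14 × 0.07 × 0.93 × 0.40 = 0.0010208
  mold flash: 0.184 × 0.86 × 0.83 × 0.30 × 0.76 = 0.029945
  fixture misalignment: 0.096 × 0.24 × 0.11 × 0.77 × 0.87 = 0.0016978
  humidity excursion: 0.117 × 0.57 × 0.55 × 0.90 × 0.43 = 0.014195
Normalizing constant Z = 0.00019315 + 0.0010208 + 0.029945 + 0.0016978 + 0.014195 = 0.047052.
P(mold flash | evidence) = 0.029945 / 0.047052 ≈ 0.636.

0.636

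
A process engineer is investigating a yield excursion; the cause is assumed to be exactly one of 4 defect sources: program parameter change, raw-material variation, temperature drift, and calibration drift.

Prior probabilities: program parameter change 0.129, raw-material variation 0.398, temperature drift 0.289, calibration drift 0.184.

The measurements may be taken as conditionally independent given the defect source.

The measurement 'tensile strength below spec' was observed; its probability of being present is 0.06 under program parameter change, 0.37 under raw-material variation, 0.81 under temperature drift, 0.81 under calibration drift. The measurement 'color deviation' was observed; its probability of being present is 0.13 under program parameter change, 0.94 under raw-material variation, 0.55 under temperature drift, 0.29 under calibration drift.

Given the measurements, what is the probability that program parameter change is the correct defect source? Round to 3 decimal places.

By Bayes' rule with conditional independence, the unnormalized weight for each hypothesis is prior × ∏ likelihoods:
  program parameter change: 0.129 × 0.06 × 0.13 = 0.0010062
  raw-material variation: 0.398 × 0.37 × 0.94 = 0.13842
  temperature drift: 0.289 × 0.81 × 0.55 = 0.12875
  calibration drift: 0.184 × 0.81 × 0.29 = 0.043222
Marginal likelihood of the evidence = 0.3114.
P(program parameter change | evidence) = 0.0010062 / 0.3114 ≈ 0.003.

0.003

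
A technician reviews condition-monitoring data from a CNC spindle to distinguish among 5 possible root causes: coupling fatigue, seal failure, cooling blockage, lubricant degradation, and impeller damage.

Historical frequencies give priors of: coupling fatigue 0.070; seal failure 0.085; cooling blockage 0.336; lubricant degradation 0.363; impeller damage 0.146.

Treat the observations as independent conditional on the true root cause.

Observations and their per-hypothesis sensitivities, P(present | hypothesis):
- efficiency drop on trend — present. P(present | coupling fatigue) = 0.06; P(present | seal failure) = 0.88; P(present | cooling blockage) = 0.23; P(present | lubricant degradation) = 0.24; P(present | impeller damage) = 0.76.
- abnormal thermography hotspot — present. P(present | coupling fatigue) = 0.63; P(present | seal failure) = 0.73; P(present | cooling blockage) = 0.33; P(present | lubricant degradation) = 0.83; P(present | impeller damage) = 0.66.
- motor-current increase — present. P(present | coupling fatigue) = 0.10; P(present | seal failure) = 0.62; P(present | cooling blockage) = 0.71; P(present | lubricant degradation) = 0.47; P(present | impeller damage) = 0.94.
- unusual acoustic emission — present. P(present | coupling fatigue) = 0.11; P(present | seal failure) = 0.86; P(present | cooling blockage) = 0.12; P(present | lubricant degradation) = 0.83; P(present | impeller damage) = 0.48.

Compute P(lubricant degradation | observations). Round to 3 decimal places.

For each hypothesis, the unnormalized posterior weight is prior × product of the observation likelihoods:
  coupling fatigue: 0.070 × 0.06 × 0.63 × 0.10 × 0.11 = 2.9106e-05
  seal failure: 0.085 × 0.88 × 0.73 × 0.62 × 0.86 = 0.029115
  cooling blockage: 0.336 × 0.23 × 0.33 × 0.71 × 0.12 = 0.0021728
  lubricant degradation: 0.363 × 0.24 × 0.83 × 0.47 × 0.83 = 0.028208
  impeller damage: 0.146 × 0.76 × 0.66 × 0.94 × 0.48 = 0.033043
The unnormalized weights sum to 0.092568.
P(lubricant degradation | evidence) = 0.028208 / 0.092568 ≈ 0.305.

0.305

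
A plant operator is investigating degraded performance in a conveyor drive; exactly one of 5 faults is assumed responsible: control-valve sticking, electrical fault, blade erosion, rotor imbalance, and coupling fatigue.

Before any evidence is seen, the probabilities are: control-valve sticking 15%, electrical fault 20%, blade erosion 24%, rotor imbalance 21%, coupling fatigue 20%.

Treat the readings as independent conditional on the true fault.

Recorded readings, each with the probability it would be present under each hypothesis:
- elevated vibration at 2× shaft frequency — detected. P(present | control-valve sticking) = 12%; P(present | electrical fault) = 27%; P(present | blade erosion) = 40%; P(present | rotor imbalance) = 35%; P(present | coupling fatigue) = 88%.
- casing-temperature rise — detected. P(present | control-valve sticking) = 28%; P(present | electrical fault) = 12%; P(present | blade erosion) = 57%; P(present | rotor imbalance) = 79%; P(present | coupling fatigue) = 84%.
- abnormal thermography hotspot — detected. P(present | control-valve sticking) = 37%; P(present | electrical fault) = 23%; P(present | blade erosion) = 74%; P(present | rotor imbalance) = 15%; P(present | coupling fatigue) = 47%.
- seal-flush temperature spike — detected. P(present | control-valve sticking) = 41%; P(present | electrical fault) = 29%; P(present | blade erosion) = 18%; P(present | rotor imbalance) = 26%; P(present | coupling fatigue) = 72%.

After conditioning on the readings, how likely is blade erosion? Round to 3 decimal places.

By Bayes' rule with conditional independence, the unnormalized weight for each hypothesis is prior × ∏ likelihoods:
  control-valve sticking: 0.15 × 0.12 × 0.28 × 0.37 × 0.41 = 0.00076457
  electrical fault: 0.20 × 0.27 × 0.12 × 0.23 × 0.29 = 0.00043222
  blade erosion: 0.24 × 0.40 × 0.57 × 0.74 × 0.18 = 0.0072887
  rotor imbalance: 0.21 × 0.35 × 0.79 × 0.15 × 0.26 = 0.0022645
  coupling fatigue: 0.20 × 0.88 × 0.84 × 0.47 × 0.72 = 0.050029
The unnormalized weights sum to 0.060779.
P(blade erosion | evidence) = 0.0072887 / 0.060779 ≈ 0.120.

0.120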